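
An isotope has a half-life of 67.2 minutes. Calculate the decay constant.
λ = ln(2)/t½ = 0.01031 minute⁻¹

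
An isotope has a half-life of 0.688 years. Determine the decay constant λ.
λ = ln(2)/t½ = 1.007 year⁻¹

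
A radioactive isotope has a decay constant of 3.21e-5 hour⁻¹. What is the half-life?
t½ = ln(2)/λ = 21590 hours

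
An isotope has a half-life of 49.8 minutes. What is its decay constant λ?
λ = ln(2)/t½ = 0.01392 minute⁻¹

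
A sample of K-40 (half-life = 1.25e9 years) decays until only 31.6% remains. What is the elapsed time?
t = t½ × log₂(N₀/N) = 2.078e9 years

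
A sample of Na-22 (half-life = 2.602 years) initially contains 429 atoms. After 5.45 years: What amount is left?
N = N₀(1/2)^(t/t½) = 100.4 atoms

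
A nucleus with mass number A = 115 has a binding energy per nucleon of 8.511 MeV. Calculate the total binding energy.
B.E. = 8.511 × 115 = 978.8 MeV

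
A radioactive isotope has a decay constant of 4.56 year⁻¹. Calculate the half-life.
t½ = ln(2)/λ = 0.152 years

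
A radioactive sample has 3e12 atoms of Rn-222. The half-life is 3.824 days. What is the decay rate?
A = λN = 5.438e11 decays/day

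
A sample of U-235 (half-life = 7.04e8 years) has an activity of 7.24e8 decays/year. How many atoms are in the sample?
N = A/λ = 7.353e17 atoms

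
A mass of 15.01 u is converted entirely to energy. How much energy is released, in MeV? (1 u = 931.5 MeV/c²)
E = mc² = 13980 MeV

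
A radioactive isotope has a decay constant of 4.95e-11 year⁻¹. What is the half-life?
t½ = ln(2)/λ = 1.4e10 years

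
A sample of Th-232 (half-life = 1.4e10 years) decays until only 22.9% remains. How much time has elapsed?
t = t½ × log₂(N₀/N) = 2.977e10 years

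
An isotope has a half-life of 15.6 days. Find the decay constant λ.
λ = ln(2)/t½ = 0.04443 day⁻¹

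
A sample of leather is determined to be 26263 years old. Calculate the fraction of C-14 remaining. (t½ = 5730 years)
N/N₀ = (1/2)^(t/t½) = 0.04171 = 4.17%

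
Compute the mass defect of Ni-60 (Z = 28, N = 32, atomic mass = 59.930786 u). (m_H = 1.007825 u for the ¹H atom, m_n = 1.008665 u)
Δm = Z·m_H + N·m_n − M = 0.5656 u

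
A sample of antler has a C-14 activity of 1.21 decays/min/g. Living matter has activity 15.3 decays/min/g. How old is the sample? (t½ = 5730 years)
Age = t½ × log₂(A₀/A) = 20970 years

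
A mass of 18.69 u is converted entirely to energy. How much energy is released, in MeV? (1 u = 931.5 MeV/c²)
E = mc² = 17410 MeV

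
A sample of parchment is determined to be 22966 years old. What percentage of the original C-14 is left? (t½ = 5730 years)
N/N₀ = (1/2)^(t/t½) = 0.06215 = 6.22%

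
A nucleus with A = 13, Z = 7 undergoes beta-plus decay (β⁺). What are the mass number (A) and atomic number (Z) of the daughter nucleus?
Daughter: A = 13, Z = 6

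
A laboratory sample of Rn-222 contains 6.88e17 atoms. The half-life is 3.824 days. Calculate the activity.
A = λN = 1.247e17 decays/day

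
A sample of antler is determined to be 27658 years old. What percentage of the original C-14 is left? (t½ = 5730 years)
N/N₀ = (1/2)^(t/t½) = 0.03523 = 3.52%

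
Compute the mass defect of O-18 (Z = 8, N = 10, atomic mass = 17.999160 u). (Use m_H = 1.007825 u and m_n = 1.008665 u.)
Δm = Z·m_H + N·m_n − M = 0.1501 u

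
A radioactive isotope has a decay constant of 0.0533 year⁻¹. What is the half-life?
t½ = ln(2)/λ = 13 years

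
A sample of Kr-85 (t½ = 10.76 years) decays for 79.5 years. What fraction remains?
N/N₀ = (1/2)^(t/t½) = 0.005968 = 0.597%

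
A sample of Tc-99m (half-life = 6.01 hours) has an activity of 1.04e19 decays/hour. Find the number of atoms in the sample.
N = A/λ = 9.017e19 atoms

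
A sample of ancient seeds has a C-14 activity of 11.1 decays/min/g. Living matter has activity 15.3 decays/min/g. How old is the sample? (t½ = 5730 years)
Age = t½ × log₂(A₀/A) = 2653 years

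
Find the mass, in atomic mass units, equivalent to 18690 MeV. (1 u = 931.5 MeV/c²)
m = E/c² = 20.06 u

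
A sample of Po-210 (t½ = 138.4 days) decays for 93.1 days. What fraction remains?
N/N₀ = (1/2)^(t/t½) = 0.6273 = 62.7%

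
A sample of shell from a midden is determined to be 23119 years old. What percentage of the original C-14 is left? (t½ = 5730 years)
N/N₀ = (1/2)^(t/t½) = 0.06101 = 6.1%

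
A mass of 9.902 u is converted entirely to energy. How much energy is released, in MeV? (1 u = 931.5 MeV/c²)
E = mc² = 9224 MeV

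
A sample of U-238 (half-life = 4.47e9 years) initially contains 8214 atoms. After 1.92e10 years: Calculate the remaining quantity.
N = N₀(1/2)^(t/t½) = 418.4 atoms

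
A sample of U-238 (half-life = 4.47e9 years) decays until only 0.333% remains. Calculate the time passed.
t = t½ × log₂(N₀/N) = 3.679e10 years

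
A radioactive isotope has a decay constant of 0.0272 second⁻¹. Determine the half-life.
t½ = ln(2)/λ = 25.48 seconds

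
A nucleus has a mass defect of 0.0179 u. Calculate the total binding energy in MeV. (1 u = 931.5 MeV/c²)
B.E. = Δm × 931.5 = 16.67 MeV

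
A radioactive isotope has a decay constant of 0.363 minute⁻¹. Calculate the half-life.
t½ = ln(2)/λ = 1.909 minutes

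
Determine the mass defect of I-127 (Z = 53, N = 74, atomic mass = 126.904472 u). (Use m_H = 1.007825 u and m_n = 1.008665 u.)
Δm = Z·m_H + N·m_n − M = 1.151 u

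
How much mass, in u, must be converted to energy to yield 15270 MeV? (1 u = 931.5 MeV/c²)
m = E/c² = 16.39 u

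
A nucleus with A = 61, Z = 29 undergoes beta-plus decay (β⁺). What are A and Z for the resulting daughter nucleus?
Daughter: A = 61, Z = 28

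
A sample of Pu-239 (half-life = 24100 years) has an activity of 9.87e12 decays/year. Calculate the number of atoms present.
N = A/λ = 3.432e17 atoms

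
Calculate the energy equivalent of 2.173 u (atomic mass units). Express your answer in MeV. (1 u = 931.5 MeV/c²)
E = mc² = 2024 MeV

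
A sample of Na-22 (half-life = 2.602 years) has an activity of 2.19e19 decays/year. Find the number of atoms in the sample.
N = A/λ = 8.221e19 atoms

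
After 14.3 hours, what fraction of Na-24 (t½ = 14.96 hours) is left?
N/N₀ = (1/2)^(t/t½) = 0.5155 = 51.6%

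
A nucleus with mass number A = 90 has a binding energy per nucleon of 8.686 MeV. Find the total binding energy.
B.E. = 8.686 × 90 = 781.7 MeV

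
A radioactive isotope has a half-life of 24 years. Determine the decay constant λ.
λ = ln(2)/t½ = 0.02888 year⁻¹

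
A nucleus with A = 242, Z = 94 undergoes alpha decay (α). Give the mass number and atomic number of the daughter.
Daughter: A = 238, Z = 92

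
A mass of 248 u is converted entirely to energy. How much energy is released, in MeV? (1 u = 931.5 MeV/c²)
E = mc² = 2.31e5 MeV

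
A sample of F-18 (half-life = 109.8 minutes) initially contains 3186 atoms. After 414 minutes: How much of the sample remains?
N = N₀(1/2)^(t/t½) = 233.5 atoms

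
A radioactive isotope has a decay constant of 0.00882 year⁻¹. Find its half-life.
t½ = ln(2)/λ = 78.59 years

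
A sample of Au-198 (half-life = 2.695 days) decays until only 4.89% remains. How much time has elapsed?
t = t½ × log₂(N₀/N) = 11.73 days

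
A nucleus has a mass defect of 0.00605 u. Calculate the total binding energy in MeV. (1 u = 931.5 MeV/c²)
B.E. = Δm × 931.5 = 5.636 MeV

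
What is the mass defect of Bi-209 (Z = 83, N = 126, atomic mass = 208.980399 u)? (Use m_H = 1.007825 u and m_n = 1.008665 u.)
Δm = Z·m_H + N·m_n − M = 1.761 u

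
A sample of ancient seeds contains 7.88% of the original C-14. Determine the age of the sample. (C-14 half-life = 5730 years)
Age = t½ × log₂(1/ratio) = 21000 years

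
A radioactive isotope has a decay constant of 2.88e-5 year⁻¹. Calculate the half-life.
t½ = ln(2)/λ = 24070 years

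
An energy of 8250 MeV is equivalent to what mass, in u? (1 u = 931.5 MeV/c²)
m = E/c² = 8.857 u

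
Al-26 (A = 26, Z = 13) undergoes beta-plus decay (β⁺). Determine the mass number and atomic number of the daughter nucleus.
Daughter: A = 26, Z = 12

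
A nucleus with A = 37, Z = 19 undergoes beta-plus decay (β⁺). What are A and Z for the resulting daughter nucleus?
Daughter: A = 37, Z = 18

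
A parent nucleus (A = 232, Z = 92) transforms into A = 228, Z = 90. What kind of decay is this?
ΔA = -4, ΔZ = -2 ⇒ alpha decay (α)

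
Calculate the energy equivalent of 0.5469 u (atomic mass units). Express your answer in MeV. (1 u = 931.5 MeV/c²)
E = mc² = 509.4 MeV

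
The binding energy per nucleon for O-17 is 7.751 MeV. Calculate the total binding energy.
B.E. = 7.751 × 17 = 131.8 MeV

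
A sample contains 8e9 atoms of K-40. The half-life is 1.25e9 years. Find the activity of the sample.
A = λN = 4.436 decays/year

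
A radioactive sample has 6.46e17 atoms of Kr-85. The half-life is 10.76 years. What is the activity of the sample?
A = λN = 4.161e16 decays/year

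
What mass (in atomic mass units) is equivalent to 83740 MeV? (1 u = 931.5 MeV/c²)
m = E/c² = 89.9 u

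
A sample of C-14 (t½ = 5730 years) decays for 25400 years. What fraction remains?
N/N₀ = (1/2)^(t/t½) = 0.0463 = 4.63%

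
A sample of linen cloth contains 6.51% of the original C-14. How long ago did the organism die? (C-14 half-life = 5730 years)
Age = t½ × log₂(1/ratio) = 22580 years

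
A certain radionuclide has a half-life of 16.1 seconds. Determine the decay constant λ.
λ = ln(2)/t½ = 0.04305 second⁻¹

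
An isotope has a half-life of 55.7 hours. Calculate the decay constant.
λ = ln(2)/t½ = 0.01244 hour⁻¹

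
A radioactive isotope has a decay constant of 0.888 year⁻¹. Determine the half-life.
t½ = ln(2)/λ = 0.7806 years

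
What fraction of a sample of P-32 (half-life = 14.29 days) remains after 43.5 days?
N/N₀ = (1/2)^(t/t½) = 0.1212 = 12.1%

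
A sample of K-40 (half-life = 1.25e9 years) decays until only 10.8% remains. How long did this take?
t = t½ × log₂(N₀/N) = 4.014e9 years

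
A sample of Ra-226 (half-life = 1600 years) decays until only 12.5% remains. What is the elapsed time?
t = t½ × log₂(N₀/N) = 4800 years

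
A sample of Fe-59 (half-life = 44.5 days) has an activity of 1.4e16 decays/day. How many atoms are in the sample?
N = A/λ = 8.988e17 atoms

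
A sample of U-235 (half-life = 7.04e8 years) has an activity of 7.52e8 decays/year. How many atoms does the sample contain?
N = A/λ = 7.638e17 atoms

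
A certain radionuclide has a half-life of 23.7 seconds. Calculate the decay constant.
λ = ln(2)/t½ = 0.02925 second⁻¹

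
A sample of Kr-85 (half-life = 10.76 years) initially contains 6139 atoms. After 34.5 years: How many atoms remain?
N = N₀(1/2)^(t/t½) = 665.1 atoms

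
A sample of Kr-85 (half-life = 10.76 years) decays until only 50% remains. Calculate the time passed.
t = t½ × log₂(N₀/N) = 10.76 years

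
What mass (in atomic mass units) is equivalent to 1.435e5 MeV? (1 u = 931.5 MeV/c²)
m = E/c² = 154.1 u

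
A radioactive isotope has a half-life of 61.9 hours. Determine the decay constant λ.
λ = ln(2)/t½ = 0.0112 hour⁻¹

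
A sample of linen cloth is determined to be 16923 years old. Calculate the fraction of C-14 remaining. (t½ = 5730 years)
N/N₀ = (1/2)^(t/t½) = 0.1291 = 12.9%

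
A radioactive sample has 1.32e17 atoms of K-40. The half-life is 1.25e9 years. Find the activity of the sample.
A = λN = 7.32e7 decays/year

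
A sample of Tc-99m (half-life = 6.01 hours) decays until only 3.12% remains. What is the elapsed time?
t = t½ × log₂(N₀/N) = 30.06 hours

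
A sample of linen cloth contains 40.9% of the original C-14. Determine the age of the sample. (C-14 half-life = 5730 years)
Age = t½ × log₂(1/ratio) = 7391 years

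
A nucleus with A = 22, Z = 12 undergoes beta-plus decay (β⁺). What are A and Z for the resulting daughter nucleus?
Daughter: A = 22, Z = 11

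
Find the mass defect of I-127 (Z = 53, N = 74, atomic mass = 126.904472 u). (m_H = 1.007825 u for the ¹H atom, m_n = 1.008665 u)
Δm = Z·m_H + N·m_n − M = 1.151 u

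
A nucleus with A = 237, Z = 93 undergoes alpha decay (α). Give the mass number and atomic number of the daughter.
Daughter: A = 233, Z = 91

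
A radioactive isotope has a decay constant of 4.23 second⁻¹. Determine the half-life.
t½ = ln(2)/λ = 0.1639 seconds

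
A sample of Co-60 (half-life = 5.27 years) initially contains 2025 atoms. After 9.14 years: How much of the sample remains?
N = N₀(1/2)^(t/t½) = 608.6 atoms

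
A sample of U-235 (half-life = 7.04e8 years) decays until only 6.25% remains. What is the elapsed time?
t = t½ × log₂(N₀/N) = 2.816e9 years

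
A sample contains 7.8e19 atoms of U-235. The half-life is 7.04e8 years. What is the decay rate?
A = λN = 7.68e10 decays/year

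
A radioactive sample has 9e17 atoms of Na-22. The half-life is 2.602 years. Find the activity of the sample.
A = λN = 2.398e17 decays/year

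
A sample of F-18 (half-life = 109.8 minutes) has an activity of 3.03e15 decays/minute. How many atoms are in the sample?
N = A/λ = 4.8e17 atoms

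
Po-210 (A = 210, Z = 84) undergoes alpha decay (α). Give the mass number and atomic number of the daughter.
Daughter: A = 206, Z = 82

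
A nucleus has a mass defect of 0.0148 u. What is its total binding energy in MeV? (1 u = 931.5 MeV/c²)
B.E. = Δm × 931.5 = 13.79 MeV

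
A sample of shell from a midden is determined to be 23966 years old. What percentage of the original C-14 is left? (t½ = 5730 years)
N/N₀ = (1/2)^(t/t½) = 0.05507 = 5.51%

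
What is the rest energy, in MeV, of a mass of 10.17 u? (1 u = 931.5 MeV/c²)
E = mc² = 9473 MeV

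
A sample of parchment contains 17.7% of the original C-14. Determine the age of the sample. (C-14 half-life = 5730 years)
Age = t½ × log₂(1/ratio) = 14310 years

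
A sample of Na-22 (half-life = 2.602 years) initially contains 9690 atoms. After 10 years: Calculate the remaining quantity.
N = N₀(1/2)^(t/t½) = 675.2 atoms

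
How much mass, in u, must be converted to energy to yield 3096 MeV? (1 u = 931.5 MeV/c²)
m = E/c² = 3.324 u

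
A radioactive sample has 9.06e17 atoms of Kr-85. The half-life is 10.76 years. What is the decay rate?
A = λN = 5.836e16 decays/year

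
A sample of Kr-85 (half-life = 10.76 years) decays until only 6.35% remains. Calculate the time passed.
t = t½ × log₂(N₀/N) = 42.79 years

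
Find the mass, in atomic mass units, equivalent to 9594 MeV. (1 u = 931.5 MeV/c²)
m = E/c² = 10.3 u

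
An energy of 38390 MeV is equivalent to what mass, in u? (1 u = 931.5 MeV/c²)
m = E/c² = 41.21 u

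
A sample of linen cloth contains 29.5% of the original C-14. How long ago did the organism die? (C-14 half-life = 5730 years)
Age = t½ × log₂(1/ratio) = 10090 years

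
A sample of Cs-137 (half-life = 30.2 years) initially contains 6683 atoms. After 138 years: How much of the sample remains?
N = N₀(1/2)^(t/t½) = 281.5 atoms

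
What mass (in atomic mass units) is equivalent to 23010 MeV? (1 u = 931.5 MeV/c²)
m = E/c² = 24.7 u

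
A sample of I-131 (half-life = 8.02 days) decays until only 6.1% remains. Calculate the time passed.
t = t½ × log₂(N₀/N) = 32.36 days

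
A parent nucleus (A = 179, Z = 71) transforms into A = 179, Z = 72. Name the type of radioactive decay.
ΔA = 0, ΔZ = +1 ⇒ beta-minus decay (β⁻)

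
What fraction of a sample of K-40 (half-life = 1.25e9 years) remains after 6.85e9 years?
N/N₀ = (1/2)^(t/t½) = 0.02241 = 2.24%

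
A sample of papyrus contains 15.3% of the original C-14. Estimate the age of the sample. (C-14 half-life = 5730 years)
Age = t½ × log₂(1/ratio) = 15520 years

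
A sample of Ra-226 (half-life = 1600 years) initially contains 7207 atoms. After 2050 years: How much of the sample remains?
N = N₀(1/2)^(t/t½) = 2965 atoms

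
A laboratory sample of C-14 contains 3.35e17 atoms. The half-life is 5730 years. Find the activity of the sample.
A = λN = 4.052e13 decays/year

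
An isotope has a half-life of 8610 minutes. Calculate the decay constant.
λ = ln(2)/t½ = 8.05e-5 minute⁻¹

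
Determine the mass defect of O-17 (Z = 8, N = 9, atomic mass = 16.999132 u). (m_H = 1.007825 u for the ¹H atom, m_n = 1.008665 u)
Δm = Z·m_H + N·m_n − M = 0.1415 u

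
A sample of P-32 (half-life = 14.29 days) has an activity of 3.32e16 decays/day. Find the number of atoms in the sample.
N = A/λ = 6.845e17 atoms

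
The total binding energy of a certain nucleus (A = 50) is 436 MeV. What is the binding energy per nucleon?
B.E./A = 436/50 = 8.72 MeV/nucleon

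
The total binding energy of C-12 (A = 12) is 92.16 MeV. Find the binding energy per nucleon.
B.E./A = 92.16/12 = 7.68 MeV/nucleon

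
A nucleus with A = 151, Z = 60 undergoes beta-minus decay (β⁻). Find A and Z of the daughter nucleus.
Daughter: A = 151, Z = 61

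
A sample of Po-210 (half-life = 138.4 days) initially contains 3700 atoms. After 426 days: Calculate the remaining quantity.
N = N₀(1/2)^(t/t½) = 438.1 atoms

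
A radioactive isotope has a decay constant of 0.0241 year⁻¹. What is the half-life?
t½ = ln(2)/λ = 28.76 years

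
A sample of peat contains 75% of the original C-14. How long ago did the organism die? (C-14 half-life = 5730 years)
Age = t½ × log₂(1/ratio) = 2378 years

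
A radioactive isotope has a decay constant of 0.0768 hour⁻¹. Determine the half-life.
t½ = ln(2)/λ = 9.025 hours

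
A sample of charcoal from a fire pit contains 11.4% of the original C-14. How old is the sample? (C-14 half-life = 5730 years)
Age = t½ × log₂(1/ratio) = 17950 years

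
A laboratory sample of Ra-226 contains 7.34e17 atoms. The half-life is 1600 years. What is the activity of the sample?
A = λN = 3.18e14 decays/year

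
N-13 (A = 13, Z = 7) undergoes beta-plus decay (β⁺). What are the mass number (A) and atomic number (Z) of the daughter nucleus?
Daughter: A = 13, Z = 6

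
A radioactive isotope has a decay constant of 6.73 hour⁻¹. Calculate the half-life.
t½ = ln(2)/λ = 0.103 hours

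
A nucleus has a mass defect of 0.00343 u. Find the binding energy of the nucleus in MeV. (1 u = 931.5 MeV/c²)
B.E. = Δm × 931.5 = 3.195 MeV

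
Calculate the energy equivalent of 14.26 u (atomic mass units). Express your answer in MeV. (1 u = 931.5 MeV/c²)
E = mc² = 13280 MeV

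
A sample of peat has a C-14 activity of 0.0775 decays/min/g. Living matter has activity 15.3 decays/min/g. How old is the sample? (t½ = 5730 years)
Age = t½ × log₂(A₀/A) = 43690 years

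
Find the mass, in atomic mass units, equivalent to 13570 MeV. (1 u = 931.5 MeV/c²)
m = E/c² = 14.57 u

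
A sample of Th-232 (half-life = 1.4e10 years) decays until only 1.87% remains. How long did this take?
t = t½ × log₂(N₀/N) = 8.037e10 years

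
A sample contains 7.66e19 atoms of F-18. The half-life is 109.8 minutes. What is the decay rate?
A = λN = 4.836e17 decays/minute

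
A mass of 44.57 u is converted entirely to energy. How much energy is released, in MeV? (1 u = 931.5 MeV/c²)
E = mc² = 41520 MeV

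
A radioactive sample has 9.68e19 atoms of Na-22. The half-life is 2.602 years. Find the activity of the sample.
A = λN = 2.579e19 decays/year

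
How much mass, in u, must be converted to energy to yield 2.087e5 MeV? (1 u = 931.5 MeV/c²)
m = E/c² = 224 u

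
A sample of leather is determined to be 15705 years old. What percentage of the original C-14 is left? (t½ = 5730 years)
N/N₀ = (1/2)^(t/t½) = 0.1496 = 15%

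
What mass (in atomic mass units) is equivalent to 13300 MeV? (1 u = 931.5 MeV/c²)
m = E/c² = 14.28 u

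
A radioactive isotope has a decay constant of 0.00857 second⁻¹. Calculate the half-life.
t½ = ln(2)/λ = 80.88 seconds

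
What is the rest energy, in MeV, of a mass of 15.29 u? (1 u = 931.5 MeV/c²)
E = mc² = 14240 MeV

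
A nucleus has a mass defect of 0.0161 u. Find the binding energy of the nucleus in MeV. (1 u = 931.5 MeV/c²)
B.E. = Δm × 931.5 = 15 MeV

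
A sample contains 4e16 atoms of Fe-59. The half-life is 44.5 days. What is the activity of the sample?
A = λN = 6.231e14 decays/day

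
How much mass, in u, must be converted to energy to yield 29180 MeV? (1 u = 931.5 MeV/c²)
m = E/c² = 31.33 u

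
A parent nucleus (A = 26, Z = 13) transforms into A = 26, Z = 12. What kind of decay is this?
ΔA = 0, ΔZ = -1 ⇒ beta-plus decay (β⁺) or electron capture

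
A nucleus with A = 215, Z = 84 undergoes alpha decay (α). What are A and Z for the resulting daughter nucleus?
Daughter: A = 211, Z = 82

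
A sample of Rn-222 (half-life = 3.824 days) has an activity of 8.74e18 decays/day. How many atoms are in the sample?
N = A/λ = 4.822e19 atoms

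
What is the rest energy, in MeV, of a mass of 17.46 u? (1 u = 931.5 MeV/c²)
E = mc² = 16260 MeV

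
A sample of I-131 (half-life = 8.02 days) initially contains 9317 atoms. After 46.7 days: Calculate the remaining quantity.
N = N₀(1/2)^(t/t½) = 164.6 atoms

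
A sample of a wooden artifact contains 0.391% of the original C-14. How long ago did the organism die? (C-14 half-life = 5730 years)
Age = t½ × log₂(1/ratio) = 45830 years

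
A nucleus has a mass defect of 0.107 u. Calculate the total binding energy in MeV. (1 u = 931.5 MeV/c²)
B.E. = Δm × 931.5 = 99.67 MeV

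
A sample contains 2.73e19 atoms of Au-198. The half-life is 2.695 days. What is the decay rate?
A = λN = 7.021e18 decays/day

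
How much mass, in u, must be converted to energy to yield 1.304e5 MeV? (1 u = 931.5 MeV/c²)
m = E/c² = 140 u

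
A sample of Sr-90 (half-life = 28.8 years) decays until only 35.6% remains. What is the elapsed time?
t = t½ × log₂(N₀/N) = 42.91 years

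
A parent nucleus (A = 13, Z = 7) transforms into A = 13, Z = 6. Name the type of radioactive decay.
ΔA = 0, ΔZ = -1 ⇒ beta-plus decay (β⁺) or electron capture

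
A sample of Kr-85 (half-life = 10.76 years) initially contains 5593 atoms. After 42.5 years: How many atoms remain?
N = N₀(1/2)^(t/t½) = 361.9 atoms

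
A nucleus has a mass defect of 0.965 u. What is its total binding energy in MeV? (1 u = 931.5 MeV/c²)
B.E. = Δm × 931.5 = 898.9 MeV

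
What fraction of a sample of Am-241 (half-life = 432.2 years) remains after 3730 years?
N/N₀ = (1/2)^(t/t½) = 0.002524 = 0.252%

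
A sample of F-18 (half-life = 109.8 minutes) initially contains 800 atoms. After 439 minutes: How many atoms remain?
N = N₀(1/2)^(t/t½) = 50.06 atoms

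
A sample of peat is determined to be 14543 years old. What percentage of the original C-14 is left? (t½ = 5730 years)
N/N₀ = (1/2)^(t/t½) = 0.1722 = 17.2%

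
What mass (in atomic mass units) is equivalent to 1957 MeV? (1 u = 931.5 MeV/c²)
m = E/c² = 2.101 u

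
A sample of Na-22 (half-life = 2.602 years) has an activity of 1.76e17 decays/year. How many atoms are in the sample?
N = A/λ = 6.607e17 atoms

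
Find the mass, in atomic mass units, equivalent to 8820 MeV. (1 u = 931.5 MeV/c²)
m = E/c² = 9.469 u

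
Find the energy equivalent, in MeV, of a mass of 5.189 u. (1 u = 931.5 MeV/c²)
E = mc² = 4834 MeV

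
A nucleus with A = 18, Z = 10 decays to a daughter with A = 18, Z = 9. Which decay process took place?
ΔA = 0, ΔZ = -1 ⇒ beta-plus decay (β⁺) or electron capture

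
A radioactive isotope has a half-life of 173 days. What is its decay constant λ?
λ = ln(2)/t½ = 0.004007 day⁻¹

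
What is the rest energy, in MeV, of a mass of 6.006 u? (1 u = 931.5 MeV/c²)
E = mc² = 5595 MeV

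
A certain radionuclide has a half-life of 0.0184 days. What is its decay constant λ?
λ = ln(2)/t½ = 37.67 day⁻¹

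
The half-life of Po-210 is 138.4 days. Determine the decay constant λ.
λ = ln(2)/t½ = 0.005008 day⁻¹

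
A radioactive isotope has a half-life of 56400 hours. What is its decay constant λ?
λ = ln(2)/t½ = 1.229e-5 hour⁻¹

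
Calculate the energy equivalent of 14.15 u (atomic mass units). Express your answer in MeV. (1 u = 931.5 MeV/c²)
E = mc² = 13180 MeV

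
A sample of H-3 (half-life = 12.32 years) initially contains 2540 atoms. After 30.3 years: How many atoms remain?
N = N₀(1/2)^(t/t½) = 461.8 atoms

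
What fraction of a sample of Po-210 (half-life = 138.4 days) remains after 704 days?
N/N₀ = (1/2)^(t/t½) = 0.02943 = 2.94%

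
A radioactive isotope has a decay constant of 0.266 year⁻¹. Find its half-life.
t½ = ln(2)/λ = 2.606 years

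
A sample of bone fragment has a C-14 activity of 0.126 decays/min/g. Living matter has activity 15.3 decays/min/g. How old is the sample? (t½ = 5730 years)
Age = t½ × log₂(A₀/A) = 39670 years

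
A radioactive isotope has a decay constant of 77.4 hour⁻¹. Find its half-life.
t½ = ln(2)/λ = 0.008955 hours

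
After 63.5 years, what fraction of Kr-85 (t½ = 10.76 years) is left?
N/N₀ = (1/2)^(t/t½) = 0.01673 = 1.67%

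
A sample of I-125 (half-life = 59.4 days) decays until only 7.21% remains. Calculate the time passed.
t = t½ × log₂(N₀/N) = 225.4 days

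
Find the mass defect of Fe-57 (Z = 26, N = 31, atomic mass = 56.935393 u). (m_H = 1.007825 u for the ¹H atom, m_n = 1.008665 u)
Δm = Z·m_H + N·m_n − M = 0.5367 u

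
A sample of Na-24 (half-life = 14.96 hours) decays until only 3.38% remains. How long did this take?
t = t½ × log₂(N₀/N) = 73.11 hours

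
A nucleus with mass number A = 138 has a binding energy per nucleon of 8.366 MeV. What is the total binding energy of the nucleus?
B.E. = 8.366 × 138 = 1155 MeV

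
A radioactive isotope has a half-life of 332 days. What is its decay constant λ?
λ = ln(2)/t½ = 0.002088 day⁻¹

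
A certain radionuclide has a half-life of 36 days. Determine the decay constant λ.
λ = ln(2)/t½ = 0.01925 day⁻¹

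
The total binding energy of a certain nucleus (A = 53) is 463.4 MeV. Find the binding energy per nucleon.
B.E./A = 463.4/53 = 8.743 MeV/nucleon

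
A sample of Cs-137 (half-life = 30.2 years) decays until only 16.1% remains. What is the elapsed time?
t = t½ × log₂(N₀/N) = 79.57 years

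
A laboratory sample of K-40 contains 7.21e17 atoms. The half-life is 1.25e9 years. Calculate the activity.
A = λN = 3.998e8 decays/year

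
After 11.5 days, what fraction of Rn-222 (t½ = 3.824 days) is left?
N/N₀ = (1/2)^(t/t½) = 0.1244 = 12.4%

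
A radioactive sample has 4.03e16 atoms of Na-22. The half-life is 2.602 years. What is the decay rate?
A = λN = 1.074e16 decays/year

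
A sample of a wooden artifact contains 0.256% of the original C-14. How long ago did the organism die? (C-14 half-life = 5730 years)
Age = t½ × log₂(1/ratio) = 49330 years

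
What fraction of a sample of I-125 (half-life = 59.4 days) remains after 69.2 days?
N/N₀ = (1/2)^(t/t½) = 0.446 = 44.6%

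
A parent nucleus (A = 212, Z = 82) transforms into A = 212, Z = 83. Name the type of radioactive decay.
ΔA = 0, ΔZ = +1 ⇒ beta-minus decay (β⁻)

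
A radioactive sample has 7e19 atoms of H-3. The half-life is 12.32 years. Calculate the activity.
A = λN = 3.938e18 decays/year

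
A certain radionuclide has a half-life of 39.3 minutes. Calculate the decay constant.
λ = ln(2)/t½ = 0.01764 minute⁻¹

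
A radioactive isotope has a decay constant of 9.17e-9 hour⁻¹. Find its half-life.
t½ = ln(2)/λ = 7.559e7 hours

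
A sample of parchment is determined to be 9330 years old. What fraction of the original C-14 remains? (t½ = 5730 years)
N/N₀ = (1/2)^(t/t½) = 0.3235 = 32.3%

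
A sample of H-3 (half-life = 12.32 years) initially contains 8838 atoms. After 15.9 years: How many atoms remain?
N = N₀(1/2)^(t/t½) = 3613 atoms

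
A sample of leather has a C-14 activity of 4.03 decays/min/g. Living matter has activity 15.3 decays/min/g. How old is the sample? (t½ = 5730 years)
Age = t½ × log₂(A₀/A) = 11030 years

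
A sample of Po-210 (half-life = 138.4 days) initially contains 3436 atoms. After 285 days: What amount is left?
N = N₀(1/2)^(t/t½) = 824.4 atoms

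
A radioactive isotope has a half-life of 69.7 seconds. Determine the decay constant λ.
λ = ln(2)/t½ = 0.009945 second⁻¹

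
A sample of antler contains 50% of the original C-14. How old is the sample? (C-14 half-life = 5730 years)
Age = t½ × log₂(1/ratio) = 5730 years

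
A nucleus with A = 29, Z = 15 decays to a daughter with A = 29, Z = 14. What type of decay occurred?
ΔA = 0, ΔZ = -1 ⇒ beta-plus decay (β⁺) or electron capture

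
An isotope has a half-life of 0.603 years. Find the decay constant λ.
λ = ln(2)/t½ = 1.149 year⁻¹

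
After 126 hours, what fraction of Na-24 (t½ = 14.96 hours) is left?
N/N₀ = (1/2)^(t/t½) = 0.002915 = 0.291%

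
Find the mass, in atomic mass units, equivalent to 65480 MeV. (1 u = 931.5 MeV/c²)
m = E/c² = 70.3 u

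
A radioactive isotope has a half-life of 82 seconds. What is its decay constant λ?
λ = ln(2)/t½ = 0.008453 second⁻¹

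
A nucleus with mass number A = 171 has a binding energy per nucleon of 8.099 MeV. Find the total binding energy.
B.E. = 8.099 × 171 = 1385 MeV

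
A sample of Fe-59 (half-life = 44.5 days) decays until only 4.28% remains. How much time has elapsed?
t = t½ × log₂(N₀/N) = 202.3 days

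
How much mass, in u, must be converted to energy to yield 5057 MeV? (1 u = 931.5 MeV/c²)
m = E/c² = 5.429 u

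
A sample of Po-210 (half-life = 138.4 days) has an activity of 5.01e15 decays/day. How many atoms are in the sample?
N = A/λ = 1e18 atoms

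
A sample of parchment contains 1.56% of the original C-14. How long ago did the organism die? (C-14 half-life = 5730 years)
Age = t½ × log₂(1/ratio) = 34390 years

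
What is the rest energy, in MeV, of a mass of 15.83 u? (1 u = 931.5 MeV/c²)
E = mc² = 14750 MeV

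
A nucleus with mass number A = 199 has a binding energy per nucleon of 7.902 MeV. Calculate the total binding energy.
B.E. = 7.902 × 199 = 1572 MeV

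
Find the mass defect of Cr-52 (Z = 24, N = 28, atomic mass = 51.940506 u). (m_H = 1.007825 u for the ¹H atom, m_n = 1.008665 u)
Δm = Z·m_H + N·m_n − M = 0.4899 u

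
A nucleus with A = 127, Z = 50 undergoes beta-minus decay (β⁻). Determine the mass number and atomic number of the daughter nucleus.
Daughter: A = 127, Z = 51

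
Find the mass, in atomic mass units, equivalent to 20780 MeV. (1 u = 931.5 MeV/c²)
m = E/c² = 22.31 u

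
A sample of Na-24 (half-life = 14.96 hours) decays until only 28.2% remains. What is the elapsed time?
t = t½ × log₂(N₀/N) = 27.32 hours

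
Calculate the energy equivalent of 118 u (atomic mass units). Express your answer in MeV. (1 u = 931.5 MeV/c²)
E = mc² = 1.099e5 MeV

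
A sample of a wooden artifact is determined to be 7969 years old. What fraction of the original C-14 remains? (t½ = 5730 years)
N/N₀ = (1/2)^(t/t½) = 0.3814 = 38.1%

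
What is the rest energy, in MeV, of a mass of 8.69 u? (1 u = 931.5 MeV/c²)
E = mc² = 8095 MeV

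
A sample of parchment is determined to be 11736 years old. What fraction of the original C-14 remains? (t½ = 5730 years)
N/N₀ = (1/2)^(t/t½) = 0.2418 = 24.2%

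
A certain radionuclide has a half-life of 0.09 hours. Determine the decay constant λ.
λ = ln(2)/t½ = 7.702 hour⁻¹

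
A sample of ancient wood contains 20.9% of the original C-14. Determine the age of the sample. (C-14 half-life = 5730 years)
Age = t½ × log₂(1/ratio) = 12940 years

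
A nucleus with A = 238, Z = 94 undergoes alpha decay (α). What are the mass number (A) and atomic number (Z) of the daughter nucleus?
Daughter: A = 234, Z = 92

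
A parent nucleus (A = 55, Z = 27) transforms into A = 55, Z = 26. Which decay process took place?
ΔA = 0, ΔZ = -1 ⇒ beta-plus decay (β⁺) or electron capture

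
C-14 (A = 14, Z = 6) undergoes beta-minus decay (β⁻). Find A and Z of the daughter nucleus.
Daughter: A = 14, Z = 7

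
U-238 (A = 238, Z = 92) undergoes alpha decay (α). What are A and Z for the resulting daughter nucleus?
Daughter: A = 234, Z = 90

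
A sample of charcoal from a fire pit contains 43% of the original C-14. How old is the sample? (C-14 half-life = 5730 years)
Age = t½ × log₂(1/ratio) = 6977 years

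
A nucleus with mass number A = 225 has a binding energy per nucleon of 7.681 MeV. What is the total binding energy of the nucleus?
B.E. = 7.681 × 225 = 1728 MeV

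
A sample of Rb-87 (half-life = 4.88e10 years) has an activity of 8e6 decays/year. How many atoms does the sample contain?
N = A/λ = 5.632e17 atoms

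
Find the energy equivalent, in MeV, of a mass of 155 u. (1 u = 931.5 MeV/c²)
E = mc² = 1.444e5 MeV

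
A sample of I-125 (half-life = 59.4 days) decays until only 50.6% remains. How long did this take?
t = t½ × log₂(N₀/N) = 58.38 days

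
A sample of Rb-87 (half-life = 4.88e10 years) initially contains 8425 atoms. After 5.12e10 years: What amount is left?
N = N₀(1/2)^(t/t½) = 4071 atoms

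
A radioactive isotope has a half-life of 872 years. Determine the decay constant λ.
λ = ln(2)/t½ = 7.949e-4 year⁻¹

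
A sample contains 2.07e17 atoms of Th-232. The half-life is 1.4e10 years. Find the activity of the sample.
A = λN = 1.025e7 decays/year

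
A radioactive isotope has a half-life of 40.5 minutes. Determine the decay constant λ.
λ = ln(2)/t½ = 0.01711 minute⁻¹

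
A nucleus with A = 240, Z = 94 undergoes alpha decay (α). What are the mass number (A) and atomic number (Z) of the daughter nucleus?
Daughter: A = 236, Z = 92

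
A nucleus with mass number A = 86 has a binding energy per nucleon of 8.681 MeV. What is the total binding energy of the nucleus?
B.E. = 8.681 × 86 = 746.6 MeV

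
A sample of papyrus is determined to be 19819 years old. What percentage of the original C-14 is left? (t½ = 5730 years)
N/N₀ = (1/2)^(t/t½) = 0.09095 = 9.09%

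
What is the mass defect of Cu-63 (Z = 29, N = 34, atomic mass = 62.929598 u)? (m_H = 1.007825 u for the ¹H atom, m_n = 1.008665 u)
Δm = Z·m_H + N·m_n − M = 0.5919 u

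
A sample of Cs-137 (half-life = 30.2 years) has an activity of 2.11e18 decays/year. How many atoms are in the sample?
N = A/λ = 9.193e19 atoms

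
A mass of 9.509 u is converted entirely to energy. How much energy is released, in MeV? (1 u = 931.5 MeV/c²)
E = mc² = 8858 MeV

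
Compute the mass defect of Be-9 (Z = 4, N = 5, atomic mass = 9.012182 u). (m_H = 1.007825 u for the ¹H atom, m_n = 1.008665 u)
Δm = Z·m_H + N·m_n − M = 0.06244 u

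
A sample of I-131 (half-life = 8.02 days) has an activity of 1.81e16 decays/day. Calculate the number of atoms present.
N = A/λ = 2.094e17 atoms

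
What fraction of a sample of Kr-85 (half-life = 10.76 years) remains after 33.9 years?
N/N₀ = (1/2)^(t/t½) = 0.1126 = 11.3%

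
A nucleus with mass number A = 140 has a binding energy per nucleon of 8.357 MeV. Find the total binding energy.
B.E. = 8.357 × 140 = 1170 MeV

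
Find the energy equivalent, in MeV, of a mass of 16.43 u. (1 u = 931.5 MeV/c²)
E = mc² = 15300 MeV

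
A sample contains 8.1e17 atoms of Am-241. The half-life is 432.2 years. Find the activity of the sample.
A = λN = 1.299e15 decays/year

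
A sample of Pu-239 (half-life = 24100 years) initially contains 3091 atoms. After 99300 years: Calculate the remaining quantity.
N = N₀(1/2)^(t/t½) = 177.7 atoms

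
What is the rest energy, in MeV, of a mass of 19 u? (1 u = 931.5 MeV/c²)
E = mc² = 17700 MeV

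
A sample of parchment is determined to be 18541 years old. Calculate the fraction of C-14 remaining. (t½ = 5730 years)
N/N₀ = (1/2)^(t/t½) = 0.1062 = 10.6%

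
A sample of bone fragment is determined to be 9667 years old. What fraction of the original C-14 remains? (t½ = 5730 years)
N/N₀ = (1/2)^(t/t½) = 0.3106 = 31.1%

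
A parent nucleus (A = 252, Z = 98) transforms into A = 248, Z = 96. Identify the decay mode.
ΔA = -4, ΔZ = -2 ⇒ alpha decay (α)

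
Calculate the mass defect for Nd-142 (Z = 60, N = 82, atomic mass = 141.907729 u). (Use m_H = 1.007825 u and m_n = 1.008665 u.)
Δm = Z·m_H + N·m_n − M = 1.272 u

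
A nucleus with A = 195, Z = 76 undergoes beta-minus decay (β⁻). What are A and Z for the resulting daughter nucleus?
Daughter: A = 195, Z = 77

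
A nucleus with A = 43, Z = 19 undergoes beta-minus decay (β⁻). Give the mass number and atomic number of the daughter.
Daughter: A = 43, Z = 20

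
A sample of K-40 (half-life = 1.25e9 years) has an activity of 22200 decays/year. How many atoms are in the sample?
N = A/λ = 4.003e13 atoms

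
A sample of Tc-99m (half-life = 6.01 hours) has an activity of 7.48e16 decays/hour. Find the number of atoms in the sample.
N = A/λ = 6.486e17 atoms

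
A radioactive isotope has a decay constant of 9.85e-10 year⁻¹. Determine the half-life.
t½ = ln(2)/λ = 7.037e8 years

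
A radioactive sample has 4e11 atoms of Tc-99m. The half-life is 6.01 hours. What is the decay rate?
A = λN = 4.613e10 decays/hour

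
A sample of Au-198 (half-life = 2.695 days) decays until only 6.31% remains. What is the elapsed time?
t = t½ × log₂(N₀/N) = 10.74 days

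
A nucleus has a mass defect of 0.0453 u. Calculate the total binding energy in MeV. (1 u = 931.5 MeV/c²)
B.E. = Δm × 931.5 = 42.2 MeV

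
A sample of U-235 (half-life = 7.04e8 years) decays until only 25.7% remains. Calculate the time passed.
t = t½ × log₂(N₀/N) = 1.38e9 years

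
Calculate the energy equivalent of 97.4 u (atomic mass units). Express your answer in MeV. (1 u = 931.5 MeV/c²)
E = mc² = 90730 MeV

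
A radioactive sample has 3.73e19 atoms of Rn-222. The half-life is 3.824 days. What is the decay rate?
A = λN = 6.761e18 decays/day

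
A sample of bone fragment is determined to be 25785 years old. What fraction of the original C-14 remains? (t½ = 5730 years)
N/N₀ = (1/2)^(t/t½) = 0.04419 = 4.42%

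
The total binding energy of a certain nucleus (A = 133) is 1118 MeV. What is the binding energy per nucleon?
B.E./A = 1118/133 = 8.406 MeV/nucleon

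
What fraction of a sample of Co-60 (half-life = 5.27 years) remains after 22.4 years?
N/N₀ = (1/2)^(t/t½) = 0.05254 = 5.25%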